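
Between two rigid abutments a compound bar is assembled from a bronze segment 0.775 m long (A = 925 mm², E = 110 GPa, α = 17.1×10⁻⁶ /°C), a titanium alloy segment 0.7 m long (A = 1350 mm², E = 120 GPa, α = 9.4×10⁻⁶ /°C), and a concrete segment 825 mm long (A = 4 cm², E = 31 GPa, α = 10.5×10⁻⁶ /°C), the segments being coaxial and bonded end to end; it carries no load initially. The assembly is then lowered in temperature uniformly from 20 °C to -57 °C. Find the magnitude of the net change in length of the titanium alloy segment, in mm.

Free thermal contraction of the whole bar: Σ αᵢΔT Lᵢ = 17.1×10⁻⁶×77×775 + 9.4×10⁻⁶×77×700 + 10.5×10⁻⁶×77×825 = 2.194 mm.
Since the ends are fixed, an axial force P builds up, equal in every segment, with P · Σ Lᵢ/(AᵢEᵢ) = δ_free.
The series flexibility is Σ Lᵢ/(AᵢEᵢ) = 775/(925×110×10³) + 700/(1350×120×10³) + 825/(400×31×10³) = 7.847×10⁻⁵ mm/N.
P = 2.194 / 7.847×10⁻⁵ = 27960 N = 27.96 kN, tensile.
For the titanium alloy segment, free thermal change = 9.4×10⁻⁶×77×700 = 0.5067 mm and elastic change from P = 27960×700/(1350×120×10³) = 0.1208 mm; these oppose, so the net change is 0.386 mm (segment shortens).

|ΔL| ≈ 0.386 mm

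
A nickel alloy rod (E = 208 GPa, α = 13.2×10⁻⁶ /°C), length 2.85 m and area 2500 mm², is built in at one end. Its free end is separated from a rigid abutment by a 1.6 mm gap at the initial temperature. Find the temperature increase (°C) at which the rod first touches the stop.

ΔT ≈ 42.5 °C

Contact occurs when the free expansion equals the gap: αΔT L = 1.6 mm.
So ΔT = g/(αL) = 1.6/(13.2×10⁻⁶ × 2850) = 42.53 °C.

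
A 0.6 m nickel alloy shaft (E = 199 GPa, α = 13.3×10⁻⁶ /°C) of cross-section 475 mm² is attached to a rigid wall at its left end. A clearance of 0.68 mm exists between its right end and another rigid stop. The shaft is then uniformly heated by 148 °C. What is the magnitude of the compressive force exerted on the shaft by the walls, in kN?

If the wall were absent the shaft would grow by αΔT L = 13.3×10⁻⁶ × 148 × 600 = 1.181 mm.
The gap closes (δ_free > 0.68 mm) and the wall then resists a further 1.181 − 0.68 = 0.501 mm of expansion.
Compatibility: PL/(AE) = 0.501 mm, so σ = P/A = E × (0.501/600) = 166.2 MPa.
P = σA = 166.2 × 475 = 78.93 kN.

P ≈ 78.9 kN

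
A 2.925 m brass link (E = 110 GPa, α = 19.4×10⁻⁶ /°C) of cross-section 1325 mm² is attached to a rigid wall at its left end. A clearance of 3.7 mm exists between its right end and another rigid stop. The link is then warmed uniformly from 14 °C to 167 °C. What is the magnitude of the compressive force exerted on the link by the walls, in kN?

P ≈ 248 kN

Free thermal elongation = αΔT L = 19.4×10⁻⁶ × 153 × 2925 = 8.682 mm.
This exceeds the 3.7 mm gap, so the wall pushes back. The portion of expansion that must be recovered elastically is δ_free − gap = 8.682 − 3.7 = 4.982 mm.
That suppressed elongation corresponds to σ = E·Δ/L = 110×10³ × 4.982/2925 = 187.4 MPa.
Force on the wall = σA = 187.4 × 1325 mm² = 248.2 kN.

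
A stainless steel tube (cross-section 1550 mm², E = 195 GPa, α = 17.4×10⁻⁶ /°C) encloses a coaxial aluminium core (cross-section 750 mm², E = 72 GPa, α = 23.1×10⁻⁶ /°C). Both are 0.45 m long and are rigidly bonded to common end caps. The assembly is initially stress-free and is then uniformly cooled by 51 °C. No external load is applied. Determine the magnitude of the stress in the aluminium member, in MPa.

The aluminium has the larger α, so on cooling it would change length more than the stainless steel if both were free. The rigid plates force a common final length, so the aluminium is put into tension and the stainless steel into compression, with equal and opposite forces P (no external load).
Equating the net (thermal + elastic) strains gives |α₁ − α₂|·ΔT = P·[1/(A₁E₁) + 1/(A₂E₂)].
|α₁ − α₂|·ΔT = 5.7×10⁻⁶ × 51 = 0.0002907.
1/(A₁E₁) + 1/(A₂E₂) = 1/(1550×195×10³) + 1/(750×72×10³) = 2.183×10⁻⁸ N⁻¹.
So P = 0.0002907 / 2.183×10⁻⁸ = 13.32 kN.
σ_{aluminium} = P/A₂ = 13320/750 = 17.76 MPa, tensile.

σ ≈ 17.8 MPa (tensile)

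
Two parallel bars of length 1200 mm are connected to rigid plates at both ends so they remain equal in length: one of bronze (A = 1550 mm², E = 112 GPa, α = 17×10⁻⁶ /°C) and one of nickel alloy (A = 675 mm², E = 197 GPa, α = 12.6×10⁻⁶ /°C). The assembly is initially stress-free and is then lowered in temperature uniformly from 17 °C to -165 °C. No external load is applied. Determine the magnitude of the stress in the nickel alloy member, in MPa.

σ ≈ 89.3 MPa (compressive)

The bronze has the larger α, so on cooling it would change length more than the nickel alloy if both were free. The rigid plates force a common final length, so the bronze is put into tension and the nickel alloy into compression, with equal and opposite forces P (no external load).
Setting the final lengths equal and cancelling L: (α₁ − α₂)ΔT = P/(A₁E₁) + P/(A₂E₂).
|α₁ − α₂|·ΔT = 4.4×10⁻⁶ × 182 = 0.0008008.
1/(A₁E₁) + 1/(A₂E₂) = 1/(1550×112×10³) + 1/(675×197×10³) = 1.328×10⁻⁸ N⁻¹.
So P = 0.0008008 / 1.328×10⁻⁸ = 60.3 kN.
σ_{nickel alloy} = P/A₂ = 60300/675 = 89.33 MPa, compressive.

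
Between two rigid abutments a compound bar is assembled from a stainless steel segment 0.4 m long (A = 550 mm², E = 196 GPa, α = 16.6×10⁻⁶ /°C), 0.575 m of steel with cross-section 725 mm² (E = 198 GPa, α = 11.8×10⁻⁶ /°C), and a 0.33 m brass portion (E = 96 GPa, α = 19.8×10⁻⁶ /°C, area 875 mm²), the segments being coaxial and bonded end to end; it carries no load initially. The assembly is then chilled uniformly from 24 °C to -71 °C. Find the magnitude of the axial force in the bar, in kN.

P ≈ 163 kN (tensile)

With the walls removed the bar would change length by δ_free = Σ αᵢΔT Lᵢ = 16.6×10⁻⁶×95×400 + 11.8×10⁻⁶×95×575 + 19.8×10⁻⁶×95×330 = 1.896 mm.
The rigid supports impose zero overall length change; the single axial force P common to all segments must satisfy P Σ Lᵢ/(AᵢEᵢ) = δ_free.
Σ Lᵢ/(AᵢEᵢ) = 400/(550×196×10³) + 575/(725×198×10³) + 330/(875×96×10³) = 1.164×10⁻⁵ mm/N.
Hence P = δ_free / Σ(L/AE) = 1.896/1.164×10⁻⁵ = 162.8 kN (tensile).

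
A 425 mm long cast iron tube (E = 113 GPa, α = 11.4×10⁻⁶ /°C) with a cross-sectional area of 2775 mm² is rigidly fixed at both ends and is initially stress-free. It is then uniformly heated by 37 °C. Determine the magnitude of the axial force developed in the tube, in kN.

P ≈ 132 kN (compressive)

With zero net strain, σ = E·αΔT = 113 GPa × 11.4×10⁻⁶ × 37 = 47.66 MPa.
Then P = σA = 47.66 × 2775 mm² = 132.3 kN, compressive.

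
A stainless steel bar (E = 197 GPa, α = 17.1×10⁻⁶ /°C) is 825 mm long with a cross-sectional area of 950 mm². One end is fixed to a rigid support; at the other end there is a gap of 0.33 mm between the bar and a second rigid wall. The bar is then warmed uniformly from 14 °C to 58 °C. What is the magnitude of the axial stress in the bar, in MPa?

Free thermal elongation = αΔT L = 17.1×10⁻⁶ × 44 × 825 = 0.6207 mm.
The gap closes (δ_free > 0.33 mm) and the wall then resists a further 0.6207 − 0.33 = 0.2907 mm of expansion.
That suppressed elongation corresponds to σ = E·Δ/L = 197×10³ × 0.2907/825 = 69.42 MPa.

σ ≈ 69.4 MPa (compressive)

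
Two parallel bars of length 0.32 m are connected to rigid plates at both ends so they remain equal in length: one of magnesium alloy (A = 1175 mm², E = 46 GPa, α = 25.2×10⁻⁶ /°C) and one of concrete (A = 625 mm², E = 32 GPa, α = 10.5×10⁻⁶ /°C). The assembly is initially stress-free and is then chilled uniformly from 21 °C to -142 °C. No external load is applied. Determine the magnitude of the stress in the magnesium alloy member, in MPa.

Equilibrium of a rigid end plate with no external load gives equal and opposite internal forces ±P in the two members. Since α_{magnesium alloy} > α_{concrete}, cooling drives the magnesium alloy into tension and the concrete into compression.
Equating the net (thermal + elastic) strains gives |α₁ − α₂|·ΔT = P·[1/(A₁E₁) + 1/(A₂E₂)].
|α₁ − α₂|·ΔT = 14.7×10⁻⁶ × 163 = 0.002396.
1/(A₁E₁) + 1/(A₂E₂) = 1/(1175×46×10³) + 1/(625×32×10³) = 6.85×10⁻⁸ N⁻¹.
P = 0.002396 / 6.85×10⁻⁸ = 34980 N = 34.98 kN.
σ_{magnesium alloy} = P/A₁ = 34980/1175 = 29.77 MPa, tensile.

σ ≈ 29.8 MPa (tensile)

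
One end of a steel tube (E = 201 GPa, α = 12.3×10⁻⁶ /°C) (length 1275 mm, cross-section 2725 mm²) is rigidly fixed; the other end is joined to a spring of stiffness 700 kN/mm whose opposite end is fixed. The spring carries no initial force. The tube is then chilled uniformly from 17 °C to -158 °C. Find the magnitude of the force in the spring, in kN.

Free thermal contraction: δ_free = αΔT L = 12.3×10⁻⁶ × 175 × 1275 = 2.744 mm.
With a force P in the spring, the elastic change of the tube is PL/(AE) and that of the spring is P/k; compatibility requires their sum to equal δ_free.
P [ L/(AE) + 1/k ] = δ_free → P [ 1275/(2725×201×10³) + 1/(700×10³) ] = 2.744.
P = 2.744 / 3.756×10⁻⁶ = 730600 N.

P ≈ 731 kN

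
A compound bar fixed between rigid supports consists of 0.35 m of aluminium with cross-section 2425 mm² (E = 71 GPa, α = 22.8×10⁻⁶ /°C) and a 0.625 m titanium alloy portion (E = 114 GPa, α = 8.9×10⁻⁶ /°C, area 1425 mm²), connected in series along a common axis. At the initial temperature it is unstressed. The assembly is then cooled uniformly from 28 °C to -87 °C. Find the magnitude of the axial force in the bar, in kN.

With the walls removed the bar would change length by δ_free = Σ αᵢΔT Lᵢ = 22.8×10⁻⁶×115×350 + 8.9×10⁻⁶×115×625 = 1.557 mm.
The walls prevent any net length change, so an axial force P (same in every segment) develops. Compatibility: P · Σ Lᵢ/(AᵢEᵢ) = δ_free.
The series flexibility is Σ Lᵢ/(AᵢEᵢ) = 350/(2425×71×10³) + 625/(1425×114×10³) = 5.88×10⁻⁶ mm/N.
P = 1.557 / 5.88×10⁻⁶ = 264900 N = 264.9 kN, tensile.

P ≈ 265 kN (tensile)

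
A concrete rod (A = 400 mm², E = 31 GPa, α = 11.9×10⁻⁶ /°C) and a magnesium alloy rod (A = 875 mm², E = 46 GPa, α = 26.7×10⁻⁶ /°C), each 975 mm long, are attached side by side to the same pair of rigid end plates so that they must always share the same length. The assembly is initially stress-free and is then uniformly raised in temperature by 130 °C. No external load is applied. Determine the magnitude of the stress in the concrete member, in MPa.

σ ≈ 45.6 MPa (tensile)

The magnesium alloy has the larger α, so on heating it would change length more than the concrete if both were free. The rigid plates force a common final length, so the magnesium alloy is put into compression and the concrete into tension, with equal and opposite forces P (no external load).
Equating the net (thermal + elastic) strains gives |α₁ − α₂|·ΔT = P·[1/(A₁E₁) + 1/(A₂E₂)].
|α₁ − α₂|·ΔT = 14.8×10⁻⁶ × 130 = 0.001924.
1/(A₁E₁) + 1/(A₂E₂) = 1/(400×31×10³) + 1/(875×46×10³) = 1.055×10⁻⁷ N⁻¹.
So P = 0.001924 / 1.055×10⁻⁷ = 18.24 kN.
σ_{concrete} = P/A₁ = 18240/400 = 45.6 MPa, tensile.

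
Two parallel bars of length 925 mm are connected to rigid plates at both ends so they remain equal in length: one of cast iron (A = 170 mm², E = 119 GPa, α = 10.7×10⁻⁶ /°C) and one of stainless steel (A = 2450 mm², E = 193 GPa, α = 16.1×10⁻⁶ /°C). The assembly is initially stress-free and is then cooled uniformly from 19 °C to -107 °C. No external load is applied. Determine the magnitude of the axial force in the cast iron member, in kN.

P ≈ 13.2 kN (compressive in the cast iron)

Both members must finish at the same length. With the larger α, the stainless steel tends to over-contract; the plates restrain it, putting the stainless steel in tension and the cast iron in compression. With no external load the two internal forces are equal and opposite, magnitude P.
Compatibility of the two members (thermal + elastic change equal): (α₁ − α₂)ΔT = P·[1/(A₁E₁) + 1/(A₂E₂)].
|α₁ − α₂|·ΔT = 5.4×10⁻⁶ × 126 = 0.0006804.
1/(A₁E₁) + 1/(A₂E₂) = 1/(170×119×10³) + 1/(2450×193×10³) = 5.155×10⁻⁸ N⁻¹.
P = 0.0006804 / 5.155×10⁻⁸ = 13200 N = 13.2 kN.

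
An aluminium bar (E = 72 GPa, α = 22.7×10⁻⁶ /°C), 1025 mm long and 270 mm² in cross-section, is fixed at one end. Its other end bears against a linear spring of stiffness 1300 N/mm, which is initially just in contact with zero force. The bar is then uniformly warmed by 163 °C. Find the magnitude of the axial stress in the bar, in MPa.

σ ≈ 17.1 MPa (compressive)

The unrestrained thermal change is αΔT L = 22.7×10⁻⁶ × 163 × 1025 = 3.793 mm.
With a force P in the spring, the elastic change of the bar is PL/(AE) and that of the spring is P/k; compatibility requires their sum to equal δ_free.
P [ L/(AE) + 1/k ] = δ_free → P [ 1025/(270×72×10³) + 1/(1300) ] = 3.793.
P = 3.793 / 0.000822 = 4614 N.
σ = P/A = 4614/270 = 17.09 MPa.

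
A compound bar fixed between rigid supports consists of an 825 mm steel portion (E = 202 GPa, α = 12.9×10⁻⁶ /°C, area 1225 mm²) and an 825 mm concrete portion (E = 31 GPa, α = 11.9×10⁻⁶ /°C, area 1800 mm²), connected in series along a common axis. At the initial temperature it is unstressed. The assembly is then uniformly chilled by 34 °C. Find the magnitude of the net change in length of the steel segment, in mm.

|ΔL| ≈ 0.234 mm

If the supports were absent, the total length change would be Σ αᵢΔT Lᵢ = 12.9×10⁻⁶×34×825 + 11.9×10⁻⁶×34×825 = 0.6956 mm.
The walls prevent any net length change, so an axial force P (same in every segment) develops. Compatibility: P · Σ Lᵢ/(AᵢEᵢ) = δ_free.
Σ Lᵢ/(AᵢEᵢ) = 825/(1225×202×10³) + 825/(1800×31×10³) = 1.812×10⁻⁵ mm/N.
So P = 0.6956 / 1.812×10⁻⁵ = 38.39 kN, tensile.
For the steel segment, free thermal change = 12.9×10⁻⁶×34×825 = 0.3618 mm and elastic change from P = 38390×825/(1225×202×10³) = 0.128 mm; these oppose, so the net change is 0.234 mm (segment shortens).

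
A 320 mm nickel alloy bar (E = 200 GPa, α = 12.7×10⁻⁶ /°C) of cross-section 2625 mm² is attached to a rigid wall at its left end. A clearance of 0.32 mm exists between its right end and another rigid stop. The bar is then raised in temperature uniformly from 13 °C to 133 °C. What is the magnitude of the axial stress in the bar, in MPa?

Unrestrained expansion: δ_free = αΔT L = 12.7×10⁻⁶ × 120 × 320 = 0.4877 mm.
The gap closes (δ_free > 0.32 mm) and the wall then resists a further 0.4877 − 0.32 = 0.1677 mm of expansion.
Compatibility: PL/(AE) = 0.1677 mm, so σ = P/A = E × (0.1677/320) = 104.8 MPa.

σ ≈ 105 MPa (compressive)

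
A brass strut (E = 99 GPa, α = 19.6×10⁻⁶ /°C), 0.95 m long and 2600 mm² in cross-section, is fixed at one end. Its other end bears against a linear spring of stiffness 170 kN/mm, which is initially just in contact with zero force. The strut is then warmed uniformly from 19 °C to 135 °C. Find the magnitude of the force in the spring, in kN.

P ≈ 226 kN

Free thermal expansion: δ_free = αΔT L = 19.6×10⁻⁶ × 116 × 950 = 2.16 mm.
With a force P in the spring, the elastic change of the strut is PL/(AE) and that of the spring is P/k; compatibility requires their sum to equal δ_free.
P [ L/(AE) + 1/k ] = δ_free → P [ 950/(2600×99×10³) + 1/(170×10³) ] = 2.16.
P = 2.16 / 9.573×10⁻⁶ = 225600 N.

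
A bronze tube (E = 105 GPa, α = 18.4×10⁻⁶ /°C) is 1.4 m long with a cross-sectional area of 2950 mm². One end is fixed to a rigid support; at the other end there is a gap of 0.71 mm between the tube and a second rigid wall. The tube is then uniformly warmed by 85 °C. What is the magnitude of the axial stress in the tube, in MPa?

Free thermal elongation = αΔT L = 18.4×10⁻⁶ × 85 × 1400 = 2.19 mm.
The gap closes (δ_free > 0.71 mm) and the wall then resists a further 2.19 − 0.71 = 1.48 mm of expansion.
Compatibility: PL/(AE) = 1.48 mm, so σ = P/A = E × (1.48/1400) = 111 MPa.

σ ≈ 111 MPa (compressive)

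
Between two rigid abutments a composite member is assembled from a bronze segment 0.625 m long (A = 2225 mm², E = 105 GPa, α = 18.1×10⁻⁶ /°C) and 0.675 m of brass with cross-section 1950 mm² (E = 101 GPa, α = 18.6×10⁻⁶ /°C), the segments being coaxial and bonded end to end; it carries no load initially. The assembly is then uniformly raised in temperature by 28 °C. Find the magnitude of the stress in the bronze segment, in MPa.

If the supports were absent, the total length change would be Σ αᵢΔT Lᵢ = 18.1×10⁻⁶×28×625 + 18.6×10⁻⁶×28×675 = 0.6683 mm.
The walls prevent any net length change, so an axial force P (same in every segment) develops. Compatibility: P · Σ Lᵢ/(AᵢEᵢ) = δ_free.
Σ Lᵢ/(AᵢEᵢ) = 625/(2225×105×10³) + 675/(1950×101×10³) = 6.102×10⁻⁶ mm/N.
P = 0.6683 / 6.102×10⁻⁶ = 109500 N = 109.5 kN, compressive.
σ_{bronze} = P / A = 109500 / 2225 = 49.22 MPa.

σ ≈ 49.2 MPa (compressive)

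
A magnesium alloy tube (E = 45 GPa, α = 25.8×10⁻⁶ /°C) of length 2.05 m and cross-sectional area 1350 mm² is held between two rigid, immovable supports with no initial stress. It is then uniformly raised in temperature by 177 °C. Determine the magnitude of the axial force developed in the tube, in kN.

P ≈ 277 kN (compressive)

Full restraint means ε = 0, so the stress is σ = EαΔT = 45×10³ × 25.8×10⁻⁶ × 177 = 205.5 MPa.
Then P = σA = 205.5 × 1350 mm² = 277.4 kN, compressive.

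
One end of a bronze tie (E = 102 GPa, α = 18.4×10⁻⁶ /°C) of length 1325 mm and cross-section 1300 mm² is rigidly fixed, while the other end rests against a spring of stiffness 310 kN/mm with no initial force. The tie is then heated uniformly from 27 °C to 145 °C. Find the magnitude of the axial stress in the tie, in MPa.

σ ≈ 167 MPa (compressive)

The unrestrained thermal change is αΔT L = 18.4×10⁻⁶ × 118 × 1325 = 2.877 mm.
Let P be the compressive force at the spring. The tie shortens elastically by PL/(AE) and the spring compresses by P/k; together these equal δ_free.
So P = δ_free / [L/(AE) + 1/k] = 2.877 / [ 1325/(1300×102×10³) + 1/(310×10³) ].
P = 2.877 / 1.322×10⁻⁵ = 217600 N.
σ = P/A = 217600/1300 = 167.4 MPa.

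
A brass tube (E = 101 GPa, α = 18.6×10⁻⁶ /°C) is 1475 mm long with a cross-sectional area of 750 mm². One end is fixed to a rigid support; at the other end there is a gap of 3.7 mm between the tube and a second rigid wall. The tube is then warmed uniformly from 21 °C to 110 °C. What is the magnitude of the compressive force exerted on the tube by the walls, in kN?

P ≈ 0 kN

Unrestrained expansion: δ_free = αΔT L = 18.6×10⁻⁶ × 89 × 1475 = 2.442 mm.
Since δ_free = 2.44 mm is less than the 3.7 mm gap, the tube never touches the wall. No axial force develops.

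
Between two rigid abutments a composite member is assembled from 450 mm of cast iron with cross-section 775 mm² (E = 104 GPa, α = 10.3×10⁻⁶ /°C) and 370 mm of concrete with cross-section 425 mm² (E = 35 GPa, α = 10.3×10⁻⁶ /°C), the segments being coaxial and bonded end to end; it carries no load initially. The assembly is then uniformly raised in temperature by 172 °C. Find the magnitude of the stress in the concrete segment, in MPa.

σ ≈ 112 MPa (compressive)

If the supports were absent, the total length change would be Σ αᵢΔT Lᵢ = 10.3×10⁻⁶×172×450 + 10.3×10⁻⁶×172×370 = 1.453 mm.
Since the ends are fixed, an axial force P builds up, equal in every segment, with P · Σ Lᵢ/(AᵢEᵢ) = δ_free.
The series flexibility is Σ Lᵢ/(AᵢEᵢ) = 450/(775×104×10³) + 370/(425×35×10³) = 3.046×10⁻⁵ mm/N.
So P = 1.453 / 3.046×10⁻⁵ = 47.7 kN, compressive.
σ_{concrete} = P / A = 47700 / 425 = 112.2 MPa.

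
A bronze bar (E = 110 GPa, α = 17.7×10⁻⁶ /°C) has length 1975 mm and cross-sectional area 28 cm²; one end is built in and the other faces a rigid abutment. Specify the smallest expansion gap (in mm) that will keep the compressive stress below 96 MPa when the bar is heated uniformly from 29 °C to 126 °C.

Free expansion if unrestrained: δ_free = αΔT L = 17.7×10⁻⁶ × 97 × 1975 = 3.391 mm.
At the allowable stress the elastic shortening the wall may impose is σL/E = 96 × 1975 / (110×10³) = 1.724 mm.
So the gap has to take up the difference, g_min = δ_free − σL/E = 3.391 − 1.724 = 1.667 mm.

g ≈ 1.67 mm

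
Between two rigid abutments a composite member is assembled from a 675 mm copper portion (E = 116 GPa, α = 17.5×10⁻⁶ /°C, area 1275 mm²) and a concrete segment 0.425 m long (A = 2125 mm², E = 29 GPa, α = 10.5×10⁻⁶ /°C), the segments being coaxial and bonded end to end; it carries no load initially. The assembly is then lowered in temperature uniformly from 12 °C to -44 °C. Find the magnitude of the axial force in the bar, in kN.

P ≈ 79.5 kN (tensile)

Free thermal contraction of the whole bar: Σ αᵢΔT Lᵢ = 17.5×10⁻⁶×56×675 + 10.5×10⁻⁶×56×425 = 0.9114 mm.
Since the ends are fixed, an axial force P builds up, equal in every segment, with P · Σ Lᵢ/(AᵢEᵢ) = δ_free.
Σ Lᵢ/(AᵢEᵢ) = 675/(1275×116×10³) + 425/(2125×29×10³) = 1.146×10⁻⁵ mm/N.
So P = 0.9114 / 1.146×10⁻⁵ = 79.53 kN, tensile.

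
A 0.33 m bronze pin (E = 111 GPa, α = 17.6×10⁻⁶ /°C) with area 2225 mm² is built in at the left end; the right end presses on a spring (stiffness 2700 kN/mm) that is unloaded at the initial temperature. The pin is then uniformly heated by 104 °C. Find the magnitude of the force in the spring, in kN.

Free thermal expansion: δ_free = αΔT L = 17.6×10⁻⁶ × 104 × 330 = 0.604 mm.
Let P be the compressive force at the spring. The pin shortens elastically by PL/(AE) and the spring compresses by P/k; together these equal δ_free.
So P = δ_free / [L/(AE) + 1/k] = 0.604 / [ 330/(2225×111×10³) + 1/(2700×10³) ].
P = 0.604 / 1.707×10⁻⁶ = 354000 N.

P ≈ 354 kN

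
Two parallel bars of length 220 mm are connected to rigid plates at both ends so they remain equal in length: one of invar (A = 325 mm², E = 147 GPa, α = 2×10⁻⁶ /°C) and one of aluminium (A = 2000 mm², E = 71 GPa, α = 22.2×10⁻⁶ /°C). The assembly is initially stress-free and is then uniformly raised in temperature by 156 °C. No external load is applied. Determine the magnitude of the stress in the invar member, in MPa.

Equilibrium of a rigid end plate with no external load gives equal and opposite internal forces ±P in the two members. Since α_{aluminium} > α_{invar}, heating drives the aluminium into compression and the invar into tension.
Compatibility of the two members (thermal + elastic change equal): (α₁ − α₂)ΔT = P·[1/(A₁E₁) + 1/(A₂E₂)].
|α₁ − α₂|·ΔT = 20.2×10⁻⁶ × 156 = 0.003151.
1/(A₁E₁) + 1/(A₂E₂) = 1/(325×147×10³) + 1/(2000×71×10³) = 2.797×10⁻⁸ N⁻¹.
P = 0.003151 / 2.797×10⁻⁸ = 112600 N = 112.6 kN.
σ_{invar} = P/A₁ = 112600/325 = 346.6 MPa, tensile.

σ ≈ 347 MPa (tensile)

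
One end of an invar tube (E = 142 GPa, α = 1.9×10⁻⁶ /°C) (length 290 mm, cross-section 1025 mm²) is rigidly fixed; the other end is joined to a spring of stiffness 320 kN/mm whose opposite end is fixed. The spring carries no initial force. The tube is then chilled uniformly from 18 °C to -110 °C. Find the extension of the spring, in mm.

If the spring were absent the tube would shorten by αΔT L = 1.9×10⁻⁶ × 128 × 290 = 0.07053 mm.
Let P be the tensile force in the spring. The tube extends elastically by PL/(AE) and the spring stretches by P/k; together these equal δ_free.
So P = δ_free / [L/(AE) + 1/k] = 0.07053 / [ 290/(1025×142×10³) + 1/(320×10³) ].
P = 0.07053 / 5.117×10⁻⁶ = 13780 N.
Spring extension = P/k = 13780/(320×10³) = 0.04307 mm.

δ ≈ 0.0431 mm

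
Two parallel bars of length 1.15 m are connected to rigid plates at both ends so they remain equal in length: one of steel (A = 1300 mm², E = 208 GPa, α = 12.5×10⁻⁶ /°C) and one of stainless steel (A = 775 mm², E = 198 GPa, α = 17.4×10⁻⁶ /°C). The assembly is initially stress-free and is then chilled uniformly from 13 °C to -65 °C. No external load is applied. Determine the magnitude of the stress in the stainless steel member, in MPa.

Both members must finish at the same length. With the larger α, the stainless steel tends to over-contract; the plates restrain it, putting the stainless steel in tension and the steel in compression. With no external load the two internal forces are equal and opposite, magnitude P.
Equating the net (thermal + elastic) strains gives |α₁ − α₂|·ΔT = P·[1/(A₁E₁) + 1/(A₂E₂)].
|α₁ − α₂|·ΔT = 4.9×10⁻⁶ × 78 = 0.0003822.
1/(A₁E₁) + 1/(A₂E₂) = 1/(1300×208×10³) + 1/(775×198×10³) = 1.022×10⁻⁸ N⁻¹.
P = 0.0003822 / 1.022×10⁻⁸ = 37420 N = 37.42 kN.
σ_{stainless steel} = P/A₂ = 37420/775 = 48.28 MPa, tensile.

σ ≈ 48.3 MPa (tensile)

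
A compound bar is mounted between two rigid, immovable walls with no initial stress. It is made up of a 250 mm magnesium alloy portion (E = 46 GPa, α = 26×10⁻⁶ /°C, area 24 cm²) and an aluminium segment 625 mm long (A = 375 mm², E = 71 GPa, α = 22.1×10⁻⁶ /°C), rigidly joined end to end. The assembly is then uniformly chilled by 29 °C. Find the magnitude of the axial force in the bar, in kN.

P ≈ 22.9 kN (tensile)

Free thermal contraction of the whole bar: Σ αᵢΔT Lᵢ = 26×10⁻⁶×29×250 + 22.1×10⁻⁶×29×625 = 0.5891 mm.
The walls prevent any net length change, so an axial force P (same in every segment) develops. Compatibility: P · Σ Lᵢ/(AᵢEᵢ) = δ_free.
The series flexibility is Σ Lᵢ/(AᵢEᵢ) = 250/(2400×46×10³) + 625/(375×71×10³) = 2.574×10⁻⁵ mm/N.
P = 0.5891 / 2.574×10⁻⁵ = 22890 N = 22.89 kN, tensile.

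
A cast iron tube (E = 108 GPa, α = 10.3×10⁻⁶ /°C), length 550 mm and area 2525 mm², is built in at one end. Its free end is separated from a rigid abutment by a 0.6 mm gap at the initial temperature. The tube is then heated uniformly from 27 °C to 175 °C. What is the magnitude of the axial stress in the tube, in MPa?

σ ≈ 46.8 MPa (compressive)

If the wall were absent the tube would grow by αΔT L = 10.3×10⁻⁶ × 148 × 550 = 0.8384 mm.
This exceeds the 0.6 mm gap, so the wall pushes back. The portion of expansion that must be recovered elastically is δ_free − gap = 0.8384 − 0.6 = 0.2384 mm.
Compatibility: PL/(AE) = 0.2384 mm, so σ = P/A = E × (0.2384/550) = 46.82 MPa.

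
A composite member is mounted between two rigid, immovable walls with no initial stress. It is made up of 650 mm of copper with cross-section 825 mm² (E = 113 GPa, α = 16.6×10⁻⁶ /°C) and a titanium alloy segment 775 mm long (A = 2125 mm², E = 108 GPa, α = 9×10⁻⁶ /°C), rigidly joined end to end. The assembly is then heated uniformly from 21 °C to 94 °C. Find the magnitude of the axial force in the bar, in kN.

P ≈ 125 kN (compressive)

If the supports were absent, the total length change would be Σ αᵢΔT Lᵢ = 16.6×10⁻⁶×73×650 + 9×10⁻⁶×73×775 = 1.297 mm.
The walls prevent any net length change, so an axial force P (same in every segment) develops. Compatibility: P · Σ Lᵢ/(AᵢEᵢ) = δ_free.
The series flexibility is Σ Lᵢ/(AᵢEᵢ) = 650/(825×113×10³) + 775/(2125×108×10³) = 1.035×10⁻⁵ mm/N.
P = 1.297 / 1.035×10⁻⁵ = 125300 N = 125.3 kN, compressive.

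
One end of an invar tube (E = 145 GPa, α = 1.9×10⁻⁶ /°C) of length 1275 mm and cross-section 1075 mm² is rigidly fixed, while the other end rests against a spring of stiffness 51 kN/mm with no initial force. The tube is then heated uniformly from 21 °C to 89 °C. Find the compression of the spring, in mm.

If the spring were absent the tube would lengthen by αΔT L = 1.9×10⁻⁶ × 68 × 1275 = 0.1647 mm.
With a force P in the spring, the elastic change of the tube is PL/(AE) and that of the spring is P/k; compatibility requires their sum to equal δ_free.
So P = δ_free / [L/(AE) + 1/k] = 0.1647 / [ 1275/(1075×145×10³) + 1/(51×10³) ].
P = 0.1647 / 2.779×10⁻⁵ = 5928 N.
Spring compression = P/k = 5928/(51×10³) = 0.1162 mm.

δ ≈ 0.116 mm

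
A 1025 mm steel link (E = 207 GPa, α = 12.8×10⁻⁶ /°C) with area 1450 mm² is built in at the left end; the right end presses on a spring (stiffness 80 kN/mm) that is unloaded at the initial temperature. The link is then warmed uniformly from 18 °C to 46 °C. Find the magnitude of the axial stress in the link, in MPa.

The unrestrained thermal change is αΔT L = 12.8×10⁻⁶ × 28 × 1025 = 0.3674 mm.
Let P be the compressive force at the spring. The link shortens elastically by PL/(AE) and the spring compresses by P/k; together these equal δ_free.
P [ L/(AE) + 1/k ] = δ_free → P [ 1025/(1450×207×10³) + 1/(80×10³) ] = 0.3674.
P = 0.3674 / 1.591×10⁻⁵ = 23080 N.
σ = P/A = 23080/1450 = 15.92 MPa.

σ ≈ 15.9 MPa (compressive)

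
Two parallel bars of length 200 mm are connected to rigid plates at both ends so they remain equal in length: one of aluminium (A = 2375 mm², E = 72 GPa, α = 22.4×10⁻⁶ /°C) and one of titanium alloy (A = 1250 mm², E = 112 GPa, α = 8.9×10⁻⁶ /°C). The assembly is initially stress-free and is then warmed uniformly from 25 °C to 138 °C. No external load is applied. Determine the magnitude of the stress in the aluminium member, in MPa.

σ ≈ 49.4 MPa (compressive)

Both members must finish at the same length. With the larger α, the aluminium tends to over-expand; the plates restrain it, putting the aluminium in compression and the titanium alloy in tension. With no external load the two internal forces are equal and opposite, magnitude P.
Setting the final lengths equal and cancelling L: (α₁ − α₂)ΔT = P/(A₁E₁) + P/(A₂E₂).
|α₁ − α₂|·ΔT = 13.5×10⁻⁶ × 113 = 0.001525.
1/(A₁E₁) + 1/(A₂E₂) = 1/(2375×72×10³) + 1/(1250×112×10³) = 1.299×10⁻⁸ N⁻¹.
P = 0.001525 / 1.299×10⁻⁸ = 117400 N = 117.4 kN.
σ_{aluminium} = P/A₁ = 117400/2375 = 49.44 MPa, compressive.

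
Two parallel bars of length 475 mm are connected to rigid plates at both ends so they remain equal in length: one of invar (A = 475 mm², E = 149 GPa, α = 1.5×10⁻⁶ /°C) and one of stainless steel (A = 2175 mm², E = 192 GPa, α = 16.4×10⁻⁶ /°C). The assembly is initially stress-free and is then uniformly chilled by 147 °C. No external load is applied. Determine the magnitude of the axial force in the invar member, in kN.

P ≈ 133 kN (compressive in the invar)

The stainless steel has the larger α, so on cooling it would change length more than the invar if both were free. The rigid plates force a common final length, so the stainless steel is put into tension and the invar into compression, with equal and opposite forces P (no external load).
Setting the final lengths equal and cancelling L: (α₁ − α₂)ΔT = P/(A₁E₁) + P/(A₂E₂).
|α₁ − α₂|·ΔT = 14.9×10⁻⁶ × 147 = 0.00219.
1/(A₁E₁) + 1/(A₂E₂) = 1/(475×149×10³) + 1/(2175×192×10³) = 1.652×10⁻⁸ N⁻¹.
So P = 0.00219 / 1.652×10⁻⁸ = 132.6 kN.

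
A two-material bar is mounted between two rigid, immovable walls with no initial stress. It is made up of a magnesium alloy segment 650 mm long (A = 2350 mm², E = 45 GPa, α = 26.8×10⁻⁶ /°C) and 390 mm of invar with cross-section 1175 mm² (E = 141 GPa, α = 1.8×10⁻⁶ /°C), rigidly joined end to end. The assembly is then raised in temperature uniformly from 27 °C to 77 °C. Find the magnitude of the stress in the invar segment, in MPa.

With the walls removed the bar would change length by δ_free = Σ αᵢΔT Lᵢ = 26.8×10⁻⁶×50×650 + 1.8×10⁻⁶×50×390 = 0.9061 mm.
Since the ends are fixed, an axial force P builds up, equal in every segment, with P · Σ Lᵢ/(AᵢEᵢ) = δ_free.
Σ Lᵢ/(AᵢEᵢ) = 650/(2350×45×10³) + 390/(1175×141×10³) = 8.501×10⁻⁶ mm/N.
So P = 0.9061 / 8.501×10⁻⁶ = 106.6 kN, compressive.
σ_{invar} = P / A = 106600 / 1175 = 90.72 MPa.

σ ≈ 90.7 MPa (compressive)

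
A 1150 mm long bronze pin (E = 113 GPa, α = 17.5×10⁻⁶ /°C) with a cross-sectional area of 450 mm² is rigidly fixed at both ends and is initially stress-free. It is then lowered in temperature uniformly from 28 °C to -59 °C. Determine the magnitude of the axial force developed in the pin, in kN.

The ends cannot move, so σ = EαΔT = 113×10³ × 17.5×10⁻⁶ × 87 = 172 MPa.
Axial force P = σA = 172 × 450 = 77420 N = 77.42 kN, tensile.

P ≈ 77.4 kN (tensile)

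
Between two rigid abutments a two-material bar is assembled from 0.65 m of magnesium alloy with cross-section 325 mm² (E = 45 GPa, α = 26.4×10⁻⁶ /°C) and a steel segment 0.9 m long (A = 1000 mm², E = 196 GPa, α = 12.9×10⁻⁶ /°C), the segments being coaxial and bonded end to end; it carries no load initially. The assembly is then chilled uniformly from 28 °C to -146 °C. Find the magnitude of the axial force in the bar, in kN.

Free thermal contraction of the whole bar: Σ αᵢΔT Lᵢ = 26.4×10⁻⁶×174×650 + 12.9×10⁻⁶×174×900 = 5.006 mm.
Since the ends are fixed, an axial force P builds up, equal in every segment, with P · Σ Lᵢ/(AᵢEᵢ) = δ_free.
The series flexibility is Σ Lᵢ/(AᵢEᵢ) = 650/(325×45×10³) + 900/(1000×196×10³) = 4.904×10⁻⁵ mm/N.
So P = 5.006 / 4.904×10⁻⁵ = 102.1 kN, tensile.

P ≈ 102 kN (tensile)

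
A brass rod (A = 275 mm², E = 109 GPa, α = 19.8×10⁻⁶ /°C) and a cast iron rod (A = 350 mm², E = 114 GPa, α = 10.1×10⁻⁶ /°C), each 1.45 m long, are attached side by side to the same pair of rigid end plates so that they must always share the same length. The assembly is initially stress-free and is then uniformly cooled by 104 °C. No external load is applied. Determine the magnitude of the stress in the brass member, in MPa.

σ ≈ 62.8 MPa (tensile)

Equilibrium of a rigid end plate with no external load gives equal and opposite internal forces ±P in the two members. Since α_{brass} > α_{cast iron}, cooling drives the brass into tension and the cast iron into compression.
Compatibility of the two members (thermal + elastic change equal): (α₁ − α₂)ΔT = P·[1/(A₁E₁) + 1/(A₂E₂)].
|α₁ − α₂|·ΔT = 9.7×10⁻⁶ × 104 = 0.001009.
1/(A₁E₁) + 1/(A₂E₂) = 1/(275×109×10³) + 1/(350×114×10³) = 5.842×10⁻⁸ N⁻¹.
So P = 0.001009 / 5.842×10⁻⁸ = 17.27 kN.
σ_{brass} = P/A₁ = 17270/275 = 62.79 MPa, tensile.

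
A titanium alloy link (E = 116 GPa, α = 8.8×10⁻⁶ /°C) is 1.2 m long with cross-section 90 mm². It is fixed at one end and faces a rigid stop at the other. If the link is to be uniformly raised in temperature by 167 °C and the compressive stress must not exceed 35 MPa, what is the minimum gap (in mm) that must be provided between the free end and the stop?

With no wall the link would lengthen by αΔT L = 8.8×10⁻⁶ × 167 × 1200 = 1.764 mm.
At the allowable stress the elastic shortening the wall may impose is σL/E = 35 × 1200 / (116×10³) = 0.3621 mm.
The gap must absorb the remainder: g_min = 1.764 − 0.3621 = 1.401 mm.

g ≈ 1.4 mm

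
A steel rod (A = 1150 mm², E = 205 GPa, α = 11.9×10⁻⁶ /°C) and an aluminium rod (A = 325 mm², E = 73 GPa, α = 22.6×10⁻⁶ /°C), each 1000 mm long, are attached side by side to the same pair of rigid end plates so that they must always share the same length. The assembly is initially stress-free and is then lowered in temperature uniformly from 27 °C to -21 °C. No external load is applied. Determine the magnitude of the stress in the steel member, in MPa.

σ ≈ 9.63 MPa (compressive)

Both members must finish at the same length. With the larger α, the aluminium tends to over-contract; the plates restrain it, putting the aluminium in tension and the steel in compression. With no external load the two internal forces are equal and opposite, magnitude P.
Setting the final lengths equal and cancelling L: (α₁ − α₂)ΔT = P/(A₁E₁) + P/(A₂E₂).
|α₁ − α₂|·ΔT = 10.7×10⁻⁶ × 48 = 0.0005136.
1/(A₁E₁) + 1/(A₂E₂) = 1/(1150×205×10³) + 1/(325×73×10³) = 4.639×10⁻⁸ N⁻¹.
P = 0.0005136 / 4.639×10⁻⁸ = 11070 N = 11.07 kN.
σ_{steel} = P/A₁ = 11070/1150 = 9.627 MPa, compressive.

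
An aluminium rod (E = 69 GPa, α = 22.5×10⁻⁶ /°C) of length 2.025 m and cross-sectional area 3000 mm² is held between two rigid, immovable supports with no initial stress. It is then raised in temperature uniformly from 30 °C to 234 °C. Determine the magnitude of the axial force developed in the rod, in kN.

P ≈ 950 kN (compressive)

Full restraint means ε = 0, so the stress is σ = EαΔT = 69×10³ × 22.5×10⁻⁶ × 204 = 316.7 MPa.
Then P = σA = 316.7 × 3000 mm² = 950.1 kN, compressive.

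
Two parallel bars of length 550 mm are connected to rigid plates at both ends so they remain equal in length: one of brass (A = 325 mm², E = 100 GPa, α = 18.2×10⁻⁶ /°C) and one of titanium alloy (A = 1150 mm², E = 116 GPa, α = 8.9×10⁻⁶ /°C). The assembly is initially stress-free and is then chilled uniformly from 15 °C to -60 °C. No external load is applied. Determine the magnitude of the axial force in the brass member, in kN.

Both members must finish at the same length. With the larger α, the brass tends to over-contract; the plates restrain it, putting the brass in tension and the titanium alloy in compression. With no external load the two internal forces are equal and opposite, magnitude P.
Equating the net (thermal + elastic) strains gives |α₁ − α₂|·ΔT = P·[1/(A₁E₁) + 1/(A₂E₂)].
|α₁ − α₂|·ΔT = 9.3×10⁻⁶ × 75 = 0.0006975.
1/(A₁E₁) + 1/(A₂E₂) = 1/(325×100×10³) + 1/(1150×116×10³) = 3.827×10⁻⁸ N⁻¹.
P = 0.0006975 / 3.827×10⁻⁸ = 18230 N = 18.23 kN.

P ≈ 18.2 kN (tensile in the brass)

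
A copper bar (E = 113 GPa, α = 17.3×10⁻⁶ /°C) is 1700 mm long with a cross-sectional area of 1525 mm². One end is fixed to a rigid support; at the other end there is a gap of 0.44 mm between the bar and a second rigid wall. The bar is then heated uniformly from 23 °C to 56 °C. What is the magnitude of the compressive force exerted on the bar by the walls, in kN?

Free thermal elongation = αΔT L = 17.3×10⁻⁶ × 33 × 1700 = 0.9705 mm.
This exceeds the 0.44 mm gap, so the wall pushes back. The portion of expansion that must be recovered elastically is δ_free − gap = 0.9705 − 0.44 = 0.5305 mm.
Compatibility: PL/(AE) = 0.5305 mm, so σ = P/A = E × (0.5305/1700) = 35.26 MPa.
P = σA = 35.26 × 1525 = 53.78 kN.

P ≈ 53.8 kN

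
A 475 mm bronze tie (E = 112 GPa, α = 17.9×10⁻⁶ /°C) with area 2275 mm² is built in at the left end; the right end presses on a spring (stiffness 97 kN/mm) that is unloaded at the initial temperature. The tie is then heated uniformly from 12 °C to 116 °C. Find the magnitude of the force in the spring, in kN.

P ≈ 72.6 kN

If the spring were absent the tie would lengthen by αΔT L = 17.9×10⁻⁶ × 104 × 475 = 0.8843 mm.
With a force P in the spring, the elastic change of the tie is PL/(AE) and that of the spring is P/k; compatibility requires their sum to equal δ_free.
So P = δ_free / [L/(AE) + 1/k] = 0.8843 / [ 475/(2275×112×10³) + 1/(97×10³) ].
P = 0.8843 / 1.217×10⁻⁵ = 72640 N.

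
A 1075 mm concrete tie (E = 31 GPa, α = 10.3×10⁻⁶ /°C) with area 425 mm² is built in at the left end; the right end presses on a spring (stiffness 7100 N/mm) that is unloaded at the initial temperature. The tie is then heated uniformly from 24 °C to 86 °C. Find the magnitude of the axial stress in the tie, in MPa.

The unrestrained thermal change is αΔT L = 10.3×10⁻⁶ × 62 × 1075 = 0.6865 mm.
With a force P in the spring, the elastic change of the tie is PL/(AE) and that of the spring is P/k; compatibility requires their sum to equal δ_free.
P [ L/(AE) + 1/k ] = δ_free → P [ 1075/(425×31×10³) + 1/(7100) ] = 0.6865.
P = 0.6865 / 0.0002224 = 3086 N.
σ = P/A = 3086/425 = 7.262 MPa.

σ ≈ 7.26 MPa (compressive)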